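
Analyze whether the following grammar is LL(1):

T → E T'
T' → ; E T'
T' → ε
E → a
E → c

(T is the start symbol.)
Yes, the grammar is LL(1).

Relevant sets:
  FOLLOW(T') = { $ }

For T':
  PREDICT(T' → ';' E T') = { ';' }
  PREDICT(T' → ε) = { $ }
For E:
  PREDICT(E → a) = { 'a' }
  PREDICT(E → c) = { 'c' }
T has a single production, so nothing to check there.

All predict sets are disjoint. The grammar IS LL(1).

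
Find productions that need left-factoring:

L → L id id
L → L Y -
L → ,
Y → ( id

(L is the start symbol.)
Left-factoring is needed when two productions for the same non-terminal
share a common prefix on the right-hand side.

Productions for L:
  L → L id id
  L → L Y -
  L → ,

Found common prefix 'L' in productions for L

Answer: Yes, L has productions with common prefix 'L'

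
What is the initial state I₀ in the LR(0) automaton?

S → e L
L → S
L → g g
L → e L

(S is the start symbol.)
{ [S → . e L], [S' → . S] }

First, augment the grammar with S' → S
I₀ = CLOSURE({ [S' → . S] }):
  [S' → . S] has the dot before S: add [S → . e L]
No further items can be added.

I₀ = { [S → . e L], [S' → . S] }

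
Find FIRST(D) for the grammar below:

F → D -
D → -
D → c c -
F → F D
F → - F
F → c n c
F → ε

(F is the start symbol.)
{ '-', 'c' }

To compute FIRST(D), examine every production with D on the left-hand side, reading each right-hand side left to right until a non-nullable symbol is reached.

From D → -:
  - '-' is a terminal: add '-' and stop
From D → c c -:
  - c is a terminal: add 'c' and stop

Collecting: FIRST(D) = { '-', 'c' }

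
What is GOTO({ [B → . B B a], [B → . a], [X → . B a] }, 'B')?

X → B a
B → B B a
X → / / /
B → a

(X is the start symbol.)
GOTO(I, 'B') = CLOSURE({ [A → αX.β] : [A → α.Xβ] ∈ I, X = 'B' })

Items with dot before 'B', with the dot advanced:
  [B → . B B a] → [B → B . B a]
  [X → . B a] → [X → B . a]
Closure of the advanced items:
  [B → B . B a] has the dot before B: add [B → . B B a], [B → . a]

GOTO = { [B → . B B a], [B → . a], [B → B . B a], [X → B . a] }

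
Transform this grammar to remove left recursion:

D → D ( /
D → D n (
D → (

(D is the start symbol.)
D is directly left-recursive. The standard transformation for
  A → A α₁ | ... | A α_m | β₁ | ... | β_n
is
  A  → β₁ A' | ... | β_n A'
  A' → α₁ A' | ... | α_m A' | ε

D → ( becomes D → ( D'
D → D ( / becomes D' → ( / D'
D → D n ( becomes D' → n ( D'
Add D' → ε

Resulting grammar:
D → ( D'
D' → ( / D'
D' → n ( D'
D' → ε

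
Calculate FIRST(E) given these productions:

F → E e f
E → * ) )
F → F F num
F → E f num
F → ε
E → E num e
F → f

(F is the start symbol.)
{ '*' }

To compute FIRST(E), examine every production with E on the left-hand side, reading each right-hand side left to right until a non-nullable symbol is reached.

From E → * ) ):
  - '*' is a terminal: add '*' and stop
From E → E num e:
  - E is the symbol being defined: contributes nothing new
    E is not nullable, so stop

Collecting: FIRST(E) = { '*' }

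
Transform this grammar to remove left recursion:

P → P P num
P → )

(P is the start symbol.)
P is directly left-recursive. The standard transformation for
  A → A α₁ | ... | A α_m | β₁ | ... | β_n
is
  A  → β₁ A' | ... | β_n A'
  A' → α₁ A' | ... | α_m A' | ε

P → ) becomes P → ) P'
P → P P num becomes P' → P num P'
Add P' → ε

Resulting grammar:
P → ) P'
P' → P num P'
P' → ε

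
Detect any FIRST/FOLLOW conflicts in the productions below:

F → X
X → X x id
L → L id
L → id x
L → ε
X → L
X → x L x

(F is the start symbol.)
Yes. X → X x id with FOLLOW(X) on { 'x' }; X → x L x with FOLLOW(X) on { 'x' }; L → L id with FOLLOW(L) on { 'id' }; L → id x with FOLLOW(L) on { 'id' }

A FIRST/FOLLOW conflict occurs when a non-terminal N has a nullable alternative N → β (β ⇒* ε) and another alternative N → α with FIRST(α) ∩ FOLLOW(N) ≠ ∅: on such a lookahead the parser cannot decide between expanding α and letting N vanish via β.

Nullable non-terminals: F, L, X.
FIRST sets used below: FIRST(L) = { 'id', ε }, FIRST(X) = { 'id', 'x', ε }
F has a nullable alternative but only one production, so nothing to check.

L: nullable alternative(s) L → ε; FOLLOW(L) = { $, 'id', 'x' }
  L → L id: FIRST \ {ε} = { 'id' } — overlaps FOLLOW(L) on { 'id' }: CONFLICT
  L → id x: FIRST \ {ε} = { 'id' } — overlaps FOLLOW(L) on { 'id' }: CONFLICT
  L → ε: FIRST \ {ε} = { } — this is the only nullable alternative, skip

X: nullable alternative(s) X → L; FOLLOW(X) = { $, 'x' }
  X → X x id: FIRST \ {ε} = { 'id', 'x' } — overlaps FOLLOW(X) on { 'x' }: CONFLICT
  X → L: FIRST \ {ε} = { 'id' } — this is the only nullable alternative, skip
  X → x L x: FIRST \ {ε} = { 'x' } — overlaps FOLLOW(X) on { 'x' }: CONFLICT

So the grammar has 4 FIRST/FOLLOW conflicts (marked CONFLICT above).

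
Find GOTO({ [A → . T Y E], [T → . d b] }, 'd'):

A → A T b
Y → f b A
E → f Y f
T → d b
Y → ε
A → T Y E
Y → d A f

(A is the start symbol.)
{ [T → d . b] }

GOTO(I, 'd') = CLOSURE({ [A → αX.β] : [A → α.Xβ] ∈ I, X = 'd' })

Items with dot before 'd', with the dot advanced:
  [T → . d b] → [T → d . b]
Closure adds nothing (no advanced item has the dot before a non-terminal).

GOTO = { [T → d . b] }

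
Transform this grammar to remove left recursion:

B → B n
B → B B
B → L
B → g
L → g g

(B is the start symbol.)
B is directly left-recursive. The standard transformation for
  A → A α₁ | ... | A α_m | β₁ | ... | β_n
is
  A  → β₁ A' | ... | β_n A'
  A' → α₁ A' | ... | α_m A' | ε

B → L becomes B → L B'
B → g becomes B → g B'
B → B n becomes B' → n B'
B → B B becomes B' → B B'
Add B' → ε

Productions for other non-terminals are unchanged:
  L → g g

Resulting grammar:
B → L B'
B → g B'
B' → n B'
B' → B B'
B' → ε
L → g g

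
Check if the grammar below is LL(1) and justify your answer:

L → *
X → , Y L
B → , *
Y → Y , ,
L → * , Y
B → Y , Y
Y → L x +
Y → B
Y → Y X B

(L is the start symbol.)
A grammar is LL(1) if for each non-terminal N with multiple productions, the predict sets of those productions are pairwise disjoint, where PREDICT(N → α) = (FIRST(α) \ {ε}) ∪ (FOLLOW(N) if α ⇒* ε).

Relevant sets:
  FIRST(Y) = { '*', ',' }
  FIRST(L) = { '*' }
  FIRST(B) = { '*', ',' }

For L:
  PREDICT(L → '*') = { '*' }
  PREDICT(L → '*' ',' Y) = { '*' }
For B:
  PREDICT(B → ',' '*') = { ',' }
  PREDICT(B → Y ',' Y) = { '*', ',' }
For Y:
  PREDICT(Y → Y ',' ',') = { '*', ',' }
  PREDICT(Y → L x '+') = { '*' }
  PREDICT(Y → B) = { '*', ',' }
  PREDICT(Y → Y X B) = { '*', ',' }
X has a single production, so nothing to check there.

Conflict found: Predict set conflict for L: { '*' }
The grammar is NOT LL(1).

Answer: No. Predict set conflict for L: { '*' }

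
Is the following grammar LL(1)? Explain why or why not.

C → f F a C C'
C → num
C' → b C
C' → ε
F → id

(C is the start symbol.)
No. Predict set conflict for C': { 'b' }

Relevant sets:
  FOLLOW(C') = { $, 'b' }

For C:
  PREDICT(C → f F a C C') = { 'f' }
  PREDICT(C → num) = { 'num' }
For C':
  PREDICT(C' → b C) = { 'b' }
  PREDICT(C' → ε) = { $, 'b' }
F has a single production, so nothing to check there.

Conflict found: Predict set conflict for C': { 'b' }
The grammar is NOT LL(1).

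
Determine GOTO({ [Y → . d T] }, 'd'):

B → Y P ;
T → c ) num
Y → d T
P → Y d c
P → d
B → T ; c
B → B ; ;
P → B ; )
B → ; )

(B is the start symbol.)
GOTO(I, 'd') = CLOSURE({ [A → αX.β] : [A → α.Xβ] ∈ I, X = 'd' })

Items with dot before 'd', with the dot advanced:
  [Y → . d T] → [Y → d . T]
Closure of the advanced items:
  [Y → d . T] has the dot before T: add [T → . c ) num]

GOTO = { [T → . c ) num], [Y → d . T] }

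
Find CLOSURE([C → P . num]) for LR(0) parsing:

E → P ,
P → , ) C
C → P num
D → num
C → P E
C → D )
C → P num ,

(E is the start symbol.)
{ [C → P . num] }

To compute CLOSURE, for each item [A → α.Bβ] where B is a non-terminal, add [B → .γ] for all productions B → γ; repeat for the newly added items until nothing changes.

Start with: [C → P . num]
The dot precedes the terminal num, so nothing is added.

CLOSURE = { [C → P . num] }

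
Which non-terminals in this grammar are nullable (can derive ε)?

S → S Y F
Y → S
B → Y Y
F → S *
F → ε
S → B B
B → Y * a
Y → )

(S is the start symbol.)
A non-terminal is nullable if it can derive ε (the empty string): either it has an ε-production, or it has a production whose right-hand side consists entirely of nullable non-terminals.

ε-productions: F → ε
So F is immediately nullable.
No further non-terminal can be added: every production for the remaining non-terminals contains a terminal or a non-nullable non-terminal.
Nullable = { 'F' }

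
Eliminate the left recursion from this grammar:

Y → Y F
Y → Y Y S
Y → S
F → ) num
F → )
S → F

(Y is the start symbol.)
Y is directly left-recursive. The standard transformation for
  A → A α₁ | ... | A α_m | β₁ | ... | β_n
is
  A  → β₁ A' | ... | β_n A'
  A' → α₁ A' | ... | α_m A' | ε

Y → S becomes Y → S Y'
Y → Y F becomes Y' → F Y'
Y → Y Y S becomes Y' → Y S Y'
Add Y' → ε

Productions for other non-terminals are unchanged:
  F → ) num
  F → )
  S → F

Resulting grammar:
Y → S Y'
Y' → F Y'
Y' → Y S Y'
Y' → ε
F → ) num
F → )
S → F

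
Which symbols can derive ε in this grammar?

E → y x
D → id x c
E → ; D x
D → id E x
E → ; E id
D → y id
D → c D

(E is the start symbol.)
None

There are no ε-productions, so no non-terminal can derive ε.
No non-terminals are nullable.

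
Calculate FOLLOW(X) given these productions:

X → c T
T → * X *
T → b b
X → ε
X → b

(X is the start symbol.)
{ $, '*' }

To compute FOLLOW(X), find every occurrence of X on a right-hand side N → α X β: add FIRST(β) \ {ε}, and if β is empty or nullable also add FOLLOW(N). Iterate to a fixed point.

X is the start symbol, so $ ∈ FOLLOW(X).
In T → * X *: X is followed by '*', add FIRST('*') \ {ε} = { '*' }

Taking the union: FOLLOW(X) = { $, '*' }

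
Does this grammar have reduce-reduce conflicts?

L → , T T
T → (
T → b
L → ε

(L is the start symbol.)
A reduce-reduce conflict occurs when an LR(0) state has two complete items [A → α .] and [B → β .] — both call for a reduction, and with no lookahead the parser cannot choose between them.

Augment with L' → L and build the canonical LR(0) collection (I0 = CLOSURE({[L' → . L]}), then GOTO on every symbol after a dot until no new states appear). It has 7 states:
  I0: { [L → . , T T], [L → .], [L' → . L] }  — shift, reduce
  I1: { [L → , . T T], [T → . (], [T → . b] }  — shift
  I2: { [L' → L .] }  — accept
  I3: { [T → ( .] }  — reduce
  I4: { [L → , T . T], [T → . (], [T → . b] }  — shift
  I5: { [T → b .] }  — reduce
  I6: { [L → , T T .] }  — reduce

No state contains more than one complete item.

Answer: No reduce-reduce conflicts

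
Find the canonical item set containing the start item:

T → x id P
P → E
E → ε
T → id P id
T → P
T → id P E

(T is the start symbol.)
First, augment the grammar with T' → T
I₀ = CLOSURE({ [T' → . T] }):
  [T' → . T] has the dot before T: add [T → . x id P], [T → . id P id], [T → . P], [T → . id P E]
  [T → . P] has the dot before P: add [P → . E]
  [P → . E] has the dot before E: add [E → .]
No further items can be added.

I₀ = { [E → .], [P → . E], [T → . P], [T → . id P E], [T → . id P id], [T → . x id P], [T' → . T] }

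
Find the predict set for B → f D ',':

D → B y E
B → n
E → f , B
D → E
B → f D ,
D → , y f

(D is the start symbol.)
PREDICT(B → f D ',') = (FIRST(RHS) \ {ε}) ∪ (FOLLOW(B) if ε ∈ FIRST(RHS), i.e. RHS ⇒* ε)
FIRST(f D ',') = { 'f' }
ε ∉ FIRST(f D ','), so FOLLOW(B) is not added.
PREDICT(B → f D ',') = { 'f' }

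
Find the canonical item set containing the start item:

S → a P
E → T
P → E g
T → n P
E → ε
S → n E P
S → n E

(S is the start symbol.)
{ [S → . a P], [S → . n E P], [S → . n E], [S' → . S] }

First, augment the grammar with S' → S
I₀ = CLOSURE({ [S' → . S] }):
  [S' → . S] has the dot before S: add [S → . a P], [S → . n E P], [S → . n E]
No further items can be added.

I₀ = { [S → . a P], [S → . n E P], [S → . n E], [S' → . S] }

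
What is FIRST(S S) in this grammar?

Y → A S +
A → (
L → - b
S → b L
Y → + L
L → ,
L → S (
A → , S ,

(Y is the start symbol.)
{ 'b' }

FIRST sets of the non-terminals involved (from the grammar, by fixed-point iteration):
  FIRST(S) = { 'b' }

To compute FIRST(S S), process the symbols left to right:
Symbol S is a non-terminal. Add FIRST(S) \ {ε} = { 'b' }
S is not nullable (ε ∉ FIRST(S)), so stop here.
FIRST(S S) = { 'b' }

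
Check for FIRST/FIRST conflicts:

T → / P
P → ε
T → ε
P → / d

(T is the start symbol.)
Productions for T:
  T → / P: FIRST = { '/' }
  T → ε: FIRST = { ε }
Productions for P:
  P → ε: FIRST = { ε }
  P → / d: FIRST = { '/' }

All alternatives of each non-terminal have pairwise disjoint FIRST sets.

Answer: No FIRST/FIRST conflicts.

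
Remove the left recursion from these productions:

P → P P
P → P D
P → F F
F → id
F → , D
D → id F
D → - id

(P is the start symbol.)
P is directly left-recursive. The standard transformation for
  A → A α₁ | ... | A α_m | β₁ | ... | β_n
is
  A  → β₁ A' | ... | β_n A'
  A' → α₁ A' | ... | α_m A' | ε

P → F F becomes P → F F P'
P → P P becomes P' → P P'
P → P D becomes P' → D P'
Add P' → ε

Productions for other non-terminals are unchanged:
  F → id
  F → , D
  D → id F
  D → - id

Resulting grammar:
P → F F P'
P' → P P'
P' → D P'
P' → ε
F → id
F → , D
D → id F
D → - id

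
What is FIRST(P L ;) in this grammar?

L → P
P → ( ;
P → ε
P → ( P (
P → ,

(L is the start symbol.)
FIRST sets of the non-terminals involved (from the grammar, by fixed-point iteration):
  FIRST(P) = { '(', ',', ε }
  FIRST(L) = { '(', ',', ε }

To compute FIRST(P L ;), process the symbols left to right:
Symbol P is a non-terminal. Add FIRST(P) \ {ε} = { '(', ',' }
P is nullable (ε ∈ FIRST(P)), continue to the next symbol.
Symbol L is a non-terminal. Add FIRST(L) \ {ε} = { '(', ',' }
L is nullable (ε ∈ FIRST(L)), continue to the next symbol.
Symbol ; is a terminal. Add ';' and stop.
FIRST(P L ;) = { '(', ',', ';' }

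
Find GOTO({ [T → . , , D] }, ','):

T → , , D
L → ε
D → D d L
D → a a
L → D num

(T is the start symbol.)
GOTO(I, ',') = CLOSURE({ [A → αX.β] : [A → α.Xβ] ∈ I, X = ',' })

Items with dot before ',', with the dot advanced:
  [T → . , , D] → [T → , . , D]
Closure adds nothing (no advanced item has the dot before a non-terminal).

GOTO = { [T → , . , D] }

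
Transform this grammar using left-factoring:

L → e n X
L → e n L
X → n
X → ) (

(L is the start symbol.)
L → e n L'
L' → X
L' → L
X → n
X → ) (

Left-factoring transforms A → αβ₁ | αβ₂ into A → αA' and A' → β₁ | β₂
(α is the longest common prefix among the alternatives). Repeat until
no nonterminal has two alternatives with a common prefix.

Round 1: L has alternatives sharing prefix 'e n'. Introduce L': L → e n L'
  Add: L' → X
  Add: L' → L

No remaining common prefixes — done.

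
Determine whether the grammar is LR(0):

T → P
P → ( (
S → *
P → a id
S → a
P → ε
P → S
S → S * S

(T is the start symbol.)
No. Shift-reduce conflict between [P → .] and [P → . ( (]

A grammar is LR(0) if no state in the canonical LR(0) collection has:
  - both a shift item (dot before a terminal) and a complete item (shift-reduce conflict), or
  - two or more complete items (reduce-reduce conflict; the accept item [T' → T .] counts as a complete item here).

Augment with T' → T and build the canonical LR(0) collection (I0 = CLOSURE({[T' → . T]}), then GOTO on every symbol after a dot until no new states appear). It has 12 states:
  I0: { [P → . ( (], [P → . S], [P → . a id], [P → .], [S → . *], [S → . S * S], [S → . a], [T → . P], [T' → . T] }  — shift, reduce
  I1: { [P → ( . (] }  — shift
  I2: { [S → * .] }  — reduce
  I3: { [T → P .] }  — reduce
  I4: { [P → S .], [S → S . * S] }  — shift, reduce
  I5: { [T' → T .] }  — accept
  I6: { [P → a . id], [S → a .] }  — shift, reduce
  I7: { [P → a id .] }  — reduce
  I8: { [S → . *], [S → . S * S], [S → . a], [S → S * . S] }  — shift
  I9: { [S → S * S .], [S → S . * S] }  — shift, reduce
  I10: { [S → a .] }  — reduce
  I11: { [P → ( ( .] }  — reduce

Conflict in state I0:
  Shift-reduce conflict between [P → .] and [P → . ( (]
So the grammar is NOT LR(0).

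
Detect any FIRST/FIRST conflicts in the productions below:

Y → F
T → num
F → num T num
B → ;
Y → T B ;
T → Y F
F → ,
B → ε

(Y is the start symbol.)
Yes. Y → F / Y → T B ';' on { ',', 'num' }; T → num / T → Y F on { 'num' }

A FIRST/FIRST conflict occurs when two productions N → α and N → β for the same non-terminal have FIRST(α) ∩ FIRST(β) ≠ ∅ (with ε ∈ FIRST of a nullable right-hand side, so two nullable alternatives also conflict).

FIRST sets of the non-terminals at (or reachable through a nullable prefix from) the front of some alternative:
  FIRST(F) = { ',', 'num' }
  FIRST(T) = { ',', 'num' }
  FIRST(Y) = { ',', 'num' }

Productions for Y:
  Y → F: FIRST = { ',', 'num' }
  Y → T B ;: FIRST = { ',', 'num' }
Productions for T:
  T → num: FIRST = { 'num' }
  T → Y F: FIRST = { ',', 'num' }
Productions for F:
  F → num T num: FIRST = { 'num' }
  F → ,: FIRST = { ',' }
Productions for B:
  B → ;: FIRST = { ';' }
  B → ε: FIRST = { ε }

Conflict for Y: Y → F and Y → T B ;
  Overlap: { ',', 'num' }
Conflict for T: T → num and T → Y F
  Overlap: { 'num' }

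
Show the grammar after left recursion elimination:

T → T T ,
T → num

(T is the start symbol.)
T is directly left-recursive. The standard transformation for
  A → A α₁ | ... | A α_m | β₁ | ... | β_n
is
  A  → β₁ A' | ... | β_n A'
  A' → α₁ A' | ... | α_m A' | ε

T → num becomes T → num T'
T → T T , becomes T' → T , T'
Add T' → ε

Resulting grammar:
T → num T'
T' → T , T'
T' → ε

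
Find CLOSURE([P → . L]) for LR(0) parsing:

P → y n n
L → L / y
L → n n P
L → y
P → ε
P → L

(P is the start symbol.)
{ [L → . L / y], [L → . n n P], [L → . y], [P → . L] }

Start with: [P → . L]
  [P → . L] has the dot before L: add [L → . L / y], [L → . n n P], [L → . y]
No further items can be added.

CLOSURE = { [L → . L / y], [L → . n n P], [L → . y], [P → . L] }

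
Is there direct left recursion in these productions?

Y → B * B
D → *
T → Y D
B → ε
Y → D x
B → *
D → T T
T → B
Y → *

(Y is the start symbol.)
Y → B * B: starts with B
D → *: starts with '*'
T → Y D: starts with Y
B → ε: starts with ε
Y → D x: starts with D
B → *: starts with '*'
D → T T: starts with T
T → B: starts with B
Y → *: starts with '*'

No direct left recursion found.

Answer: No direct left recursion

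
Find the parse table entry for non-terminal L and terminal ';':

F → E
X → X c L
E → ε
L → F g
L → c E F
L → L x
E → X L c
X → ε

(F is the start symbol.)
Empty (error entry)

To find M[L, ';'], we find productions for L where ';' is in the predict set (PREDICT(N → α) = (FIRST(α) \ {ε}) ∪ (FOLLOW(N) if α ⇒* ε)).

Relevant sets:
  FIRST(F) = { 'c', 'g', ε }
  FIRST(L) = { 'c', 'g' }

L → F g: PREDICT = { 'c', 'g' }
L → c E F: PREDICT = { 'c' }
L → L x: PREDICT = { 'c', 'g' }

M[L, ';'] is empty (no production applies)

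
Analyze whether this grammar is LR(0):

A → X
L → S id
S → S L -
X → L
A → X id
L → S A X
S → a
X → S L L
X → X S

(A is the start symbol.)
A grammar is LR(0) if no state in the canonical LR(0) collection has:
  - both a shift item (dot before a terminal) and a complete item (shift-reduce conflict), or
  - two or more complete items (reduce-reduce conflict; the accept item [A' → A .] counts as a complete item here).

Augment with A' → A and build the canonical LR(0) collection (I0 = CLOSURE({[A' → . A]}), then GOTO on every symbol after a dot until no new states appear). It has 17 states:
  I0: { [A → . X id], [A → . X], [A' → . A], [L → . S A X], [L → . S id], [S → . S L -], [S → . a], [X → . L], [X → . S L L], [X → . X S] }  — shift
  I1: { [A' → A .] }  — accept
  I2: { [X → L .] }  — reduce
  I3: { [A → . X id], [A → . X], [L → . S A X], [L → . S id], [L → S . A X], [L → S . id], [S → . S L -], [S → . a], [S → S . L -], [X → . L], [X → . S L L], [X → . X S], [X → S . L L] }  — shift
  I4: { [A → X . id], [A → X .], [S → . S L -], [S → . a], [X → X . S] }  — shift, reduce
  I5: { [S → a .] }  — reduce
  I6: { [L → . S A X], [L → . S id], [S → . S L -], [S → . a], [S → S . L -], [X → X S .] }  — shift, reduce
  I7: { [A → X id .] }  — reduce
  I8: { [S → S L . -] }  — shift
  I9: { [A → . X id], [A → . X], [L → . S A X], [L → . S id], [L → S . A X], [L → S . id], [S → . S L -], [S → . a], [S → S . L -], [X → . L], [X → . S L L], [X → . X S] }  — shift
  I10: { [L → . S A X], [L → . S id], [L → S A . X], [S → . S L -], [S → . a], [X → . L], [X → . S L L], [X → . X S] }  — shift
  I11: { [S → S L . -], [X → L .] }  — shift, reduce
  I12: { [L → S id .] }  — reduce
  I13: { [S → S L - .] }  — reduce
  I14: { [L → S A X .], [S → . S L -], [S → . a], [X → X . S] }  — shift, reduce
  I15: { [L → . S A X], [L → . S id], [S → . S L -], [S → . a], [S → S L . -], [X → L .], [X → S L . L] }  — shift, reduce
  I16: { [X → S L L .] }  — reduce

Conflict in state I4:
  Shift-reduce conflict between [A → X .] and [A → X . id]
So the grammar is NOT LR(0).

Answer: No. Shift-reduce conflict between [A → X .] and [A → X . id]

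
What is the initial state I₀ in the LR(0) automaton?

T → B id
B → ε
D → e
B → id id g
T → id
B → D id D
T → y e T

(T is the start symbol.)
{ [B → . D id D], [B → . id id g], [B → .], [D → . e], [T → . B id], [T → . id], [T → . y e T], [T' → . T] }

First, augment the grammar with T' → T
I₀ = CLOSURE({ [T' → . T] }):
  [T' → . T] has the dot before T: add [T → . B id], [T → . id], [T → . y e T]
  [T → . B id] has the dot before B: add [B → .], [B → . id id g], [B → . D id D]
  [B → . D id D] has the dot before D: add [D → . e]
No further items can be added.

I₀ = { [B → . D id D], [B → . id id g], [B → .], [D → . e], [T → . B id], [T → . id], [T → . y e T], [T' → . T] }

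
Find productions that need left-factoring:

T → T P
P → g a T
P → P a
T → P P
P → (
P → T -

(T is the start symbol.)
Left-factoring is needed when two productions for the same non-terminal
share a common prefix on the right-hand side.

Productions for T:
  T → T P
  T → P P
Productions for P:
  P → g a T
  P → P a
  P → (
  P → T -

No common prefixes found.

Answer: No, left-factoring is not needed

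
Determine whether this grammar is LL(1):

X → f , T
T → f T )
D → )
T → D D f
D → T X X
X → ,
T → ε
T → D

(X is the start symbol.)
A grammar is LL(1) if for each non-terminal N with multiple productions, the predict sets of those productions are pairwise disjoint, where PREDICT(N → α) = (FIRST(α) \ {ε}) ∪ (FOLLOW(N) if α ⇒* ε).

Relevant sets:
  FIRST(D) = { ')', ',', 'f' }
  FIRST(T) = { ')', ',', 'f', ε }
  FIRST(X) = { ',', 'f' }
  FOLLOW(T) = { $, ')', ',', 'f' }

For X:
  PREDICT(X → f ',' T) = { 'f' }
  PREDICT(X → ',') = { ',' }
For T:
  PREDICT(T → f T ')') = { 'f' }
  PREDICT(T → D D f) = { ')', ',', 'f' }
  PREDICT(T → ε) = { $, ')', ',', 'f' }
  PREDICT(T → D) = { ')', ',', 'f' }
For D:
  PREDICT(D → ')') = { ')' }
  PREDICT(D → T X X) = { ')', ',', 'f' }

Conflict found: Predict set conflict for T: { 'f' }
The grammar is NOT LL(1).

Answer: No. Predict set conflict for T: { 'f' }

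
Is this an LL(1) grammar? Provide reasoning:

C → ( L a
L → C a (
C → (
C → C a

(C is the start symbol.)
No. Predict set conflict for C: { '(' }

A grammar is LL(1) if for each non-terminal N with multiple productions, the predict sets of those productions are pairwise disjoint, where PREDICT(N → α) = (FIRST(α) \ {ε}) ∪ (FOLLOW(N) if α ⇒* ε).

Relevant sets:
  FIRST(C) = { '(' }

For C:
  PREDICT(C → '(' L a) = { '(' }
  PREDICT(C → '(') = { '(' }
  PREDICT(C → C a) = { '(' }
L has a single production, so nothing to check there.

Conflict found: Predict set conflict for C: { '(' }
The grammar is NOT LL(1).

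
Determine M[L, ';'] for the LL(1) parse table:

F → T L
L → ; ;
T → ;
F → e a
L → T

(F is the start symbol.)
To find M[L, ';'], we find productions for L where ';' is in the predict set (PREDICT(N → α) = (FIRST(α) \ {ε}) ∪ (FOLLOW(N) if α ⇒* ε)).

Relevant sets:
  FIRST(T) = { ';' }

L → ; ;: PREDICT = { ';' }
  ';' is in predict set, so this production goes in M[L, ';']
L → T: PREDICT = { ';' }
  ';' is in predict set, so this production goes in M[L, ';']

M[L, ';'] = L → ; ;, L → T  (a multiply-defined cell — the grammar is not LL(1))

Answer: L → ; ;, L → T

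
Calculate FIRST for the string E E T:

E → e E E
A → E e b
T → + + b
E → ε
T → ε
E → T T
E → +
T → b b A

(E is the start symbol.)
FIRST sets of the non-terminals involved (from the grammar, by fixed-point iteration):
  FIRST(E) = { '+', 'b', 'e', ε }
  FIRST(T) = { '+', 'b', ε }

To compute FIRST(E E T), process the symbols left to right:
Symbol E is a non-terminal. Add FIRST(E) \ {ε} = { '+', 'b', 'e' }
E is nullable (ε ∈ FIRST(E)), continue to the next symbol.
Symbol E is a non-terminal. Add FIRST(E) \ {ε} = { '+', 'b', 'e' }
E is nullable (ε ∈ FIRST(E)), continue to the next symbol.
Symbol T is a non-terminal. Add FIRST(T) \ {ε} = { '+', 'b' }
T is nullable (ε ∈ FIRST(T)), continue to the next symbol.
All symbols are nullable, so ε is in the result.
FIRST(E E T) = { '+', 'b', 'e', ε }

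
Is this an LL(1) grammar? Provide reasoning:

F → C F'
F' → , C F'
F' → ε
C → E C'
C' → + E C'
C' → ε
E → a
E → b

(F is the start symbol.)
A grammar is LL(1) if for each non-terminal N with multiple productions, the predict sets of those productions are pairwise disjoint, where PREDICT(N → α) = (FIRST(α) \ {ε}) ∪ (FOLLOW(N) if α ⇒* ε).

Relevant sets:
  FOLLOW(F') = { $ }
  FOLLOW(C') = { $, ',' }

For F':
  PREDICT(F' → ',' C F') = { ',' }
  PREDICT(F' → ε) = { $ }
For C':
  PREDICT(C' → '+' E C') = { '+' }
  PREDICT(C' → ε) = { $, ',' }
For E:
  PREDICT(E → a) = { 'a' }
  PREDICT(E → b) = { 'b' }
F, C have a single production, so nothing to check there.

All predict sets are disjoint. The grammar IS LL(1).

Answer: Yes, the grammar is LL(1).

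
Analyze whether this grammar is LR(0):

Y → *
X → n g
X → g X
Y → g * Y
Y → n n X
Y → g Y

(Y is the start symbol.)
A grammar is LR(0) if no state in the canonical LR(0) collection has:
  - both a shift item (dot before a terminal) and a complete item (shift-reduce conflict), or
  - two or more complete items (reduce-reduce conflict; the accept item [Y' → Y .] counts as a complete item here).

Augment with Y' → Y and build the canonical LR(0) collection (I0 = CLOSURE({[Y' → . Y]}), then GOTO on every symbol after a dot until no new states appear). It has 14 states:
  I0: { [Y → . *], [Y → . g * Y], [Y → . g Y], [Y → . n n X], [Y' → . Y] }  — shift
  I1: { [Y → * .] }  — reduce
  I2: { [Y' → Y .] }  — accept
  I3: { [Y → . *], [Y → . g * Y], [Y → . g Y], [Y → . n n X], [Y → g . * Y], [Y → g . Y] }  — shift
  I4: { [Y → n . n X] }  — shift
  I5: { [X → . g X], [X → . n g], [Y → n n . X] }  — shift
  I6: { [Y → n n X .] }  — reduce
  I7: { [X → . g X], [X → . n g], [X → g . X] }  — shift
  I8: { [X → n . g] }  — shift
  I9: { [X → n g .] }  — reduce
  I10: { [X → g X .] }  — reduce
  I11: { [Y → * .], [Y → . *], [Y → . g * Y], [Y → . g Y], [Y → . n n X], [Y → g * . Y] }  — shift, reduce
  I12: { [Y → g Y .] }  — reduce
  I13: { [Y → g * Y .] }  — reduce

Conflict in state I11:
  Shift-reduce conflict between [Y → * .] and [Y → . *]
So the grammar is NOT LR(0).

Answer: No. Shift-reduce conflict between [Y → * .] and [Y → . *]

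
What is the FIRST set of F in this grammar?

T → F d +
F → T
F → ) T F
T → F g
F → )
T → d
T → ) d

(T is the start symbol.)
FIRST sets of the other non-terminals involved (by the same procedure, iterated to a fixed point):
  FIRST(T) = { ')', 'd' }

From F → T:
  - T is a non-terminal: add FIRST(T) \ {ε} = { ')', 'd' }
    T is not nullable, so stop
From F → ) T F:
  - ')' is a terminal: add ')' and stop
From F → ):
  - ')' is a terminal: add ')' and stop

Collecting: FIRST(F) = { ')', 'd' }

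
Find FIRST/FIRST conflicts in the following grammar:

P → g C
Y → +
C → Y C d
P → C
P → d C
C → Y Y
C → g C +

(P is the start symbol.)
FIRST sets of the non-terminals at (or reachable through a nullable prefix from) the front of some alternative:
  FIRST(C) = { '+', 'g' }
  FIRST(Y) = { '+' }

Productions for P:
  P → g C: FIRST = { 'g' }
  P → C: FIRST = { '+', 'g' }
  P → d C: FIRST = { 'd' }
Productions for C:
  C → Y C d: FIRST = { '+' }
  C → Y Y: FIRST = { '+' }
  C → g C +: FIRST = { 'g' }
Y has only one production, so no FIRST/FIRST conflict is possible there.

Conflict for P: P → g C and P → C
  Overlap: { 'g' }
Conflict for C: C → Y C d and C → Y Y
  Overlap: { '+' }

Answer: Yes. P → g C / P → C on { 'g' }; C → Y C d / C → Y Y on { '+' }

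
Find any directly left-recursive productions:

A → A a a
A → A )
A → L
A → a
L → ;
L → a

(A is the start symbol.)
Yes, A is left-recursive

Direct left recursion occurs when N → N α for some non-terminal N (the right-hand side begins with the left-hand side itself).

A → A a a: LEFT RECURSIVE (starts with A)
A → A ): LEFT RECURSIVE (starts with A)
A → L: starts with L
A → a: starts with a
L → ;: starts with ';'
L → a: starts with a

The grammar has direct left recursion on: A.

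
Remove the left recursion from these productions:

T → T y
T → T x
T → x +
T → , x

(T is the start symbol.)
T is directly left-recursive. The standard transformation for
  A → A α₁ | ... | A α_m | β₁ | ... | β_n
is
  A  → β₁ A' | ... | β_n A'
  A' → α₁ A' | ... | α_m A' | ε

T → x + becomes T → x + T'
T → , x becomes T → , x T'
T → T y becomes T' → y T'
T → T x becomes T' → x T'
Add T' → ε

Resulting grammar:
T → x + T'
T → , x T'
T' → y T'
T' → x T'
T' → ε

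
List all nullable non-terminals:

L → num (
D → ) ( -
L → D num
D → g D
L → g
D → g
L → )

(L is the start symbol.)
A non-terminal is nullable if it can derive ε (the empty string): either it has an ε-production, or it has a production whose right-hand side consists entirely of nullable non-terminals.

There are no ε-productions, so no non-terminal can derive ε.
No non-terminals are nullable.

Answer: None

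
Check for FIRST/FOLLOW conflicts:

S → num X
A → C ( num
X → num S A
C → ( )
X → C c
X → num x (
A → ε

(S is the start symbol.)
A FIRST/FOLLOW conflict occurs when a non-terminal N has a nullable alternative N → β (β ⇒* ε) and another alternative N → α with FIRST(α) ∩ FOLLOW(N) ≠ ∅: on such a lookahead the parser cannot decide between expanding α and letting N vanish via β.

Nullable non-terminals: A.
FIRST sets used below: FIRST(C) = { '(' }

A: nullable alternative(s) A → ε; FOLLOW(A) = { $, '(' }
  A → C ( num: FIRST \ {ε} = { '(' } — overlaps FOLLOW(A) on { '(' }: CONFLICT
  A → ε: FIRST \ {ε} = { } — this is the only nullable alternative, skip

C, S, X have no nullable alternative, so no FIRST/FOLLOW check is needed there.

So the grammar has 1 FIRST/FOLLOW conflict (marked CONFLICT above).

Answer: Yes. A → C '(' num with FOLLOW(A) on { '(' }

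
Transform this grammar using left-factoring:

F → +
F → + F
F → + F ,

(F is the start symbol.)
Left-factoring transforms A → αβ₁ | αβ₂ into A → αA' and A' → β₁ | β₂
(α is the longest common prefix among the alternatives). Repeat until
no nonterminal has two alternatives with a common prefix.

Round 1: F has alternatives sharing prefix '+'. Introduce F': F → + F'
  Add: F' → ε
  Add: F' → F
  Add: F' → F ,

Round 2: F' has alternatives sharing prefix 'F'. Introduce F'': F' → F F''
  Add: F'' → ε
  Add: F'' → ,

No remaining common prefixes — done.

Resulting grammar:
F → + F'
F' → ε
F' → F F''
F'' → ε
F'' → ,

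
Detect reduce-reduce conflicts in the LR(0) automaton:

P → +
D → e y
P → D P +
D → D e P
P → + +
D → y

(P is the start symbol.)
Yes — I10: [D → e y .] vs [D → y .]

A reduce-reduce conflict occurs when an LR(0) state has two complete items [A → α .] and [B → β .] — both call for a reduction, and with no lookahead the parser cannot choose between them.

Augment with P' → P and build the canonical LR(0) collection (I0 = CLOSURE({[P' → . P]}), then GOTO on every symbol after a dot until no new states appear). It has 13 states:
  I0: { [D → . D e P], [D → . e y], [D → . y], [P → . + +], [P → . +], [P → . D P +], [P' → . P] }  — shift
  I1: { [P → + . +], [P → + .] }  — shift, reduce
  I2: { [D → . D e P], [D → . e y], [D → . y], [D → D . e P], [P → . + +], [P → . +], [P → . D P +], [P → D . P +] }  — shift
  I3: { [P' → P .] }  — accept
  I4: { [D → e . y] }  — shift
  I5: { [D → y .] }  — reduce
  I6: { [D → e y .] }  — reduce
  I7: { [P → D P . +] }  — shift
  I8: { [D → . D e P], [D → . e y], [D → . y], [D → D e . P], [D → e . y], [P → . + +], [P → . +], [P → . D P +] }  — shift
  I9: { [D → D e P .] }  — reduce
  I10: { [D → e y .], [D → y .] }  — 2 reduces
  I11: { [P → D P + .] }  — reduce
  I12: { [P → + + .] }  — reduce

I10 contains complete items [D → e y .], [D → y .] — reduce-reduce conflict.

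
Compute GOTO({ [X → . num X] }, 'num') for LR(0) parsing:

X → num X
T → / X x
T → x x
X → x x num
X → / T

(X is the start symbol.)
GOTO(I, 'num') = CLOSURE({ [A → αX.β] : [A → α.Xβ] ∈ I, X = 'num' })

Items with dot before 'num', with the dot advanced:
  [X → . num X] → [X → num . X]
Closure of the advanced items:
  [X → num . X] has the dot before X: add [X → . num X], [X → . x x num], [X → . / T]

GOTO = { [X → . / T], [X → . num X], [X → . x x num], [X → num . X] }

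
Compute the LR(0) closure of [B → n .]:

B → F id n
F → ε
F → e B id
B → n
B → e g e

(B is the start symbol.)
{ [B → n .] }

Start with: [B → n .]
The dot is at the end, so nothing is added.

CLOSURE = { [B → n .] }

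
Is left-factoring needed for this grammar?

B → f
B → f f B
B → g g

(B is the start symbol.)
Yes, B has productions with common prefix 'f'

Left-factoring is needed when two productions for the same non-terminal
share a common prefix on the right-hand side.

Productions for B:
  B → f
  B → f f B
  B → g g

Found common prefix 'f' in productions for B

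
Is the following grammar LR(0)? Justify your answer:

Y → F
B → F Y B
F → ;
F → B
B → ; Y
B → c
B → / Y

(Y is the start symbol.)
Augment with Y' → Y and build the canonical LR(0) collection (I0 = CLOSURE({[Y' → . Y]}), then GOTO on every symbol after a dot until no new states appear). It has 12 states:
  I0: { [B → . / Y], [B → . ; Y], [B → . F Y B], [B → . c], [F → . ;], [F → . B], [Y → . F], [Y' → . Y] }  — shift
  I1: { [B → . / Y], [B → . ; Y], [B → . F Y B], [B → . c], [B → / . Y], [F → . ;], [F → . B], [Y → . F] }  — shift
  I2: { [B → . / Y], [B → . ; Y], [B → . F Y B], [B → . c], [B → ; . Y], [F → . ;], [F → . B], [F → ; .], [Y → . F] }  — shift, reduce
  I3: { [F → B .] }  — reduce
  I4: { [B → . / Y], [B → . ; Y], [B → . F Y B], [B → . c], [B → F . Y B], [F → . ;], [F → . B], [Y → . F], [Y → F .] }  — shift, reduce
  I5: { [Y' → Y .] }  — accept
  I6: { [B → c .] }  — reduce
  I7: { [B → . / Y], [B → . ; Y], [B → . F Y B], [B → . c], [B → F Y . B], [F → . ;], [F → . B] }  — shift
  I8: { [B → F Y B .], [F → B .] }  — 2 reduces
  I9: { [B → . / Y], [B → . ; Y], [B → . F Y B], [B → . c], [B → F . Y B], [F → . ;], [F → . B], [Y → . F] }  — shift
  I10: { [B → ; Y .] }  — reduce
  I11: { [B → / Y .] }  — reduce

Conflict in state I2:
  Shift-reduce conflict between [F → ; .] and [B → . / Y]
So the grammar is NOT LR(0).

Answer: No. Shift-reduce conflict between [F → ; .] and [B → . / Y]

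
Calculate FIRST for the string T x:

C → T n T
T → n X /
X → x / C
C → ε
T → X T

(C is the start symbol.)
{ 'n', 'x' }

FIRST sets of the non-terminals involved (from the grammar, by fixed-point iteration):
  FIRST(T) = { 'n', 'x' }

To compute FIRST(T x), process the symbols left to right:
Symbol T is a non-terminal. Add FIRST(T) \ {ε} = { 'n', 'x' }
T is not nullable (ε ∉ FIRST(T)), so stop here.
FIRST(T x) = { 'n', 'x' }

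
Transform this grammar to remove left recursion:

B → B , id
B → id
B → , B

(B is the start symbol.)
B → id B'
B → , B B'
B' → , id B'
B' → ε

B is directly left-recursive. The standard transformation for
  A → A α₁ | ... | A α_m | β₁ | ... | β_n
is
  A  → β₁ A' | ... | β_n A'
  A' → α₁ A' | ... | α_m A' | ε

B → id becomes B → id B'
B → , B becomes B → , B B'
B → B , id becomes B' → , id B'
Add B' → ε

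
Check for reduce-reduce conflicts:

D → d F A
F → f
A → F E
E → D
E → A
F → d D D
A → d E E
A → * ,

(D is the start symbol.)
A reduce-reduce conflict occurs when an LR(0) state has two complete items [A → α .] and [B → β .] — both call for a reduction, and with no lookahead the parser cannot choose between them.

Augment with D' → D and build the canonical LR(0) collection (I0 = CLOSURE({[D' → . D]}), then GOTO on every symbol after a dot until no new states appear). It has 22 states:
  I0: { [D → . d F A], [D' → . D] }  — shift
  I1: { [D' → D .] }  — accept
  I2: { [D → d . F A], [F → . d D D], [F → . f] }  — shift
  I3: { [A → . * ,], [A → . F E], [A → . d E E], [D → d F . A], [F → . d D D], [F → . f] }  — shift
  I4: { [D → . d F A], [F → d . D D] }  — shift
  I5: { [F → f .] }  — reduce
  I6: { [D → . d F A], [F → d D . D] }  — shift
  I7: { [F → d D D .] }  — reduce
  I8: { [A → * . ,] }  — shift
  I9: { [D → d F A .] }  — reduce
  I10: { [A → . * ,], [A → . F E], [A → . d E E], [A → F . E], [D → . d F A], [E → . A], [E → . D], [F → . d D D], [F → . f] }  — shift
  I11: { [A → . * ,], [A → . F E], [A → . d E E], [A → d . E E], [D → . d F A], [E → . A], [E → . D], [F → . d D D], [F → . f], [F → d . D D] }  — shift
  I12: { [E → A .] }  — reduce
  I13: { [D → . d F A], [E → D .], [F → d D . D] }  — shift, reduce
  I14: { [A → . * ,], [A → . F E], [A → . d E E], [A → d E . E], [D → . d F A], [E → . A], [E → . D], [F → . d D D], [F → . f] }  — shift
  I15: { [A → . * ,], [A → . F E], [A → . d E E], [A → d . E E], [D → . d F A], [D → d . F A], [E → . A], [E → . D], [F → . d D D], [F → . f], [F → d . D D] }  — shift
  I16: { [A → . * ,], [A → . F E], [A → . d E E], [A → F . E], [D → . d F A], [D → d F . A], [E → . A], [E → . D], [F → . d D D], [F → . f] }  — shift
  I17: { [D → d F A .], [E → A .] }  — 2 reduces
  I18: { [E → D .] }  — reduce
  I19: { [A → F E .] }  — reduce
  I20: { [A → d E E .] }  — reduce
  I21: { [A → * , .] }  — reduce

I17 contains complete items [D → d F A .], [E → A .] — reduce-reduce conflict.

Answer: Yes — I17: [D → d F A .] vs [E → A .]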